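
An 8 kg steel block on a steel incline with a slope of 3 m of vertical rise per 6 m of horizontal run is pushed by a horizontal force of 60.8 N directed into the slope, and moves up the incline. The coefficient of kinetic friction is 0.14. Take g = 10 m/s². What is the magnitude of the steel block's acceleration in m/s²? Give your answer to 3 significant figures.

The horizontal push has components F cos 26.57° = 60.8 × 0.8944 = 54.380 N up the incline and F sin 26.57° = 60.8 × 0.4472 = 27.190 N pressing into the surface.
The normal force is therefore N = mg cos 26.57° + F sin 26.57° = 71.552 + 27.190 = 98.742 N, and kinetic friction down the slope is μN = 0.14 × 98.742 = 13.824 N.
Along the incline: F cos 26.57° − mg sin 26.57° − μN = ma, so 54.380 − 35.776 − 13.824 = 8 a, giving a = 0.5975 m/s².

0.597 m/s²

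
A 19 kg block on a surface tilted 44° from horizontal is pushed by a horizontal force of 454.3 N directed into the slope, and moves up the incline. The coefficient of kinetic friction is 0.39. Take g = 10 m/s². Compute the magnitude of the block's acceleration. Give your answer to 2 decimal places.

The horizontal push has components F cos 44° = 454.3 × 0.7193 = 326.778 N up the incline and F sin 44° = 454.3 × 0.6947 = 315.602 N pressing into the surface.
The normal force is therefore N = mg cos 44° + F sin 44° = 136.667 + 315.602 = 452.269 N, and kinetic friction down the slope is μN = 0.39 × 452.269 = 176.385 N.
Along the incline: F cos 44° − mg sin 44° − μN = ma, so 326.778 − 131.993 − 176.385 = 19 a, giving a = 0.9684 m/s².

0.97 m/s²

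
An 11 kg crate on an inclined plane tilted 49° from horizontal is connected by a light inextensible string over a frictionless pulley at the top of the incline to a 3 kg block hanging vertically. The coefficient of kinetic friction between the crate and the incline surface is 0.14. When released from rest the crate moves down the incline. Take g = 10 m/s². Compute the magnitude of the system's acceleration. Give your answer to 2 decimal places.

3.07 m/s²

For the crate on the incline: the weight component along the slope is m₁g sin 49° = 11 × 10 × 0.7547 = 83.017 N and the normal force is N = m₁g cos 49° = 72.166 N.
Kinetic friction opposes the crate's motion down the incline: f = μN = 0.14 × 72.166 = 10.103 N acting up the slope.
Newton's second law for the crate (down-slope positive): 83.017 − 10.103 − T = 11 a. For the hanging block (upward positive): T − 3 × 10 = 3 a.
Adding the two equations eliminates T: 42.914 = 14 a, so a = 3.0653 m/s².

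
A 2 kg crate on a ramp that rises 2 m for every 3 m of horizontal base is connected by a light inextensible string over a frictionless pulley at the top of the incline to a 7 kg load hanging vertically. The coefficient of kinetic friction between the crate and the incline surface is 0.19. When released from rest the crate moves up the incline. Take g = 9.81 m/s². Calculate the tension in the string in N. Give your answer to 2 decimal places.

For the crate on the incline: the weight component along the slope is m₁g sin 33.69° = 2 × 9.81 × 0.5547 = 10.883 N and the normal force is N = m₁g cos 33.69° = 16.325 N.
Kinetic friction opposes the crate's motion up the incline: f = μN = 0.19 × 16.325 = 3.102 N acting down the slope.
Newton's second law for the crate (up-slope positive): T − 10.883 − 3.102 = 2 a. For the hanging load (downward positive): 7 × 9.81 − T = 7 a.
Adding the two equations eliminates T: 54.685 = 9 a, so a = 6.0761 m/s².
Then from the hanging load's equation, T = 7 × (9.81 − 6.0761) = 26.137 N.

26.14 N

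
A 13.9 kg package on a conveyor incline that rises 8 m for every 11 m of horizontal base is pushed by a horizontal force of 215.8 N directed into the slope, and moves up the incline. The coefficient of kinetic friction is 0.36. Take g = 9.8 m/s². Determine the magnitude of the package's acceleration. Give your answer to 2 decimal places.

The horizontal push has components F cos 36.03° = 215.8 × 0.8087 = 174.517 N up the incline and F sin 36.03° = 215.8 × 0.5882 = 126.934 N pressing into the surface.
The normal force is therefore N = mg cos 36.03° + F sin 36.03° = 110.161 + 126.934 = 237.095 N, and kinetic friction down the slope is μN = 0.36 × 237.095 = 85.354 N.
Along the incline: F cos 36.03° − mg sin 36.03° − μN = ma, so 174.517 − 80.125 − 85.354 = 13.9 a, giving a = 0.6502 m/s².

0.65 m/s²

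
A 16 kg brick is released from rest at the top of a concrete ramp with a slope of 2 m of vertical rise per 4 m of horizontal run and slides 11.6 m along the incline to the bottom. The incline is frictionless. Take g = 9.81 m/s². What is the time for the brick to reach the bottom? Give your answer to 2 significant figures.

The weight component along the incline is mg sin 26.57° = 70.195 N and the normal force is N = mg cos 26.57° = 140.389 N.
With no friction, a = g sin 26.57° = 4.3872 m/s².
Starting from rest, L = ½at², so t = √(2L/a) = √(2 × 11.6 / 4.3872) = 2.2996 s.

2.3 s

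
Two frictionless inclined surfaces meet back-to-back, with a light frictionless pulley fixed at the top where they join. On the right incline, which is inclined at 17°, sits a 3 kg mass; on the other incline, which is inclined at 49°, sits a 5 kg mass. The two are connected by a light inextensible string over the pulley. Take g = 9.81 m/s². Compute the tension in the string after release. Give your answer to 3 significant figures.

Resolve each weight along its own incline: the 3 kg mass has component 3 × 9.81 × sin 17° = 8.604 N down its slope, and the 5 kg mass has 5 × 9.81 × sin 49° = 37.019 N down its slope.
The 5 kg side's 37.019 N exceeds the other side's 8.604 N, so that mass slides down and the 3 kg mass slides up. Taking that direction as positive, Newton's second law for the whole system gives 37.019 − 8.604 = (3 + 5) a, so a = 28.415 / 8 = 3.5519 m/s².
For the 3 kg mass (up-slope positive): T − 8.604 = 3 × 3.5519, so T = 19.260 N.

19.3 N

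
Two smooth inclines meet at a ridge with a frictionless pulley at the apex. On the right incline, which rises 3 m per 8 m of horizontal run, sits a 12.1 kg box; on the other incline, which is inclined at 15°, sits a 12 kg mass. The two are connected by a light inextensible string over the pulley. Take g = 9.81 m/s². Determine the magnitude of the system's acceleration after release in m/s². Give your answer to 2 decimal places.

Resolve each weight along its own incline: the 12.1 kg mass has component 12.1 × 9.81 × sin 20.56° = 41.679 N down its slope, and the 12 kg mass has 12 × 9.81 × sin 15° = 30.468 N down its slope.
The 12.1 kg side's 41.679 N exceeds the other side's 30.468 N, so that mass slides down and the 12 kg mass slides up. Taking that direction as positive, Newton's second law for the whole system gives 41.679 − 30.468 = (12.1 + 12) a, so a = 11.211 / 24.1 = 0.4652 m/s².

0.47 m/s²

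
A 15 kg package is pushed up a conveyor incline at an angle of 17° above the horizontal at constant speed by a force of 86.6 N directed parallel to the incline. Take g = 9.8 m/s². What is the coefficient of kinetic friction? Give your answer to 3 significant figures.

0.310

At constant speed ΣF = 0 along the incline. The applied 86.6 N acts up the slope; the weight component mg sin 17° = 42.979 N and kinetic friction μN both act down the slope.
So 86.6 = 42.979 + μ × 140.577, giving μ = (86.6 − 42.979) / 140.577 = 0.3103.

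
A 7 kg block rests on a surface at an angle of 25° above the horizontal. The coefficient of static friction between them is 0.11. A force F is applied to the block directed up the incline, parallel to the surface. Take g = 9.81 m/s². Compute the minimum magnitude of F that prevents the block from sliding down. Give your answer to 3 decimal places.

The normal force is N = mg cos 25° = 62.236 N. With F at its minimum the block is on the verge of sliding down, so static friction is at its maximum μ_s N = 0.11 × 62.236 = 6.846 N and acts up the slope.
Equilibrium along the incline: F + μ_s N = mg sin 25°, so F = 29.021 − 6.846 = 22.175 N.

22.175 N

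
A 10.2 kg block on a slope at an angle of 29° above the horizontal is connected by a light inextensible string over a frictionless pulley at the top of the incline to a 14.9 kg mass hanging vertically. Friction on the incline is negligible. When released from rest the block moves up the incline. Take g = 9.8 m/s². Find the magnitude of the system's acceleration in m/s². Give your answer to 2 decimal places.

For the block on the incline: the weight component along the slope is m₁g sin 29° = 10.2 × 9.8 × 0.4848 = 48.461 N and the normal force is N = m₁g cos 29° = 87.427 N.
Newton's second law for the block (up-slope positive): T − 48.461 = 10.2 a. For the hanging mass (downward positive): 14.9 × 9.8 − T = 14.9 a.
Adding the two equations eliminates T: 97.559 = 25.1 a, so a = 3.8868 m/s².

3.89 m/s²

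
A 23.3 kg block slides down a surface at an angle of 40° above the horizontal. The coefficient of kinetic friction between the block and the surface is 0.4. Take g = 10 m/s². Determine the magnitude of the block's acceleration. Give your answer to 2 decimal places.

Resolving the weight along the incline: the component pulling the block down the slope is mg sin 40° = 23.3 × 10 × 0.6428 = 149.772 N, and the normal force is N = mg cos 40° = 23.3 × 10 × 0.7660 = 178.478 N.
Kinetic friction acts up the slope with magnitude f = μN = 0.4 × 178.478 = 71.391 N.
Net force along the incline is 149.772 − 71.391 = 78.381 N, so a = 78.381 / 23.3 = 3.3640 m/s².

3.36 m/s²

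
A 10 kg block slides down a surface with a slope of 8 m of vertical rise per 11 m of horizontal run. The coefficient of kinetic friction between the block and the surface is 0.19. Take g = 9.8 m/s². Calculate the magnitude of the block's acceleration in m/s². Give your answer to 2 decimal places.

Resolving the weight along the incline: the component pulling the block down the slope is mg sin 36.03° = 10 × 9.8 × 0.5882 = 57.644 N, and the normal force is N = mg cos 36.03° = 10 × 9.8 × 0.8087 = 79.253 N.
Kinetic friction acts up the slope with magnitude f = μN = 0.19 × 79.253 = 15.058 N.
Net force along the incline is 57.644 − 15.058 = 42.586 N, so a = 42.586 / 10 = 4.2586 m/s².

4.26 m/s²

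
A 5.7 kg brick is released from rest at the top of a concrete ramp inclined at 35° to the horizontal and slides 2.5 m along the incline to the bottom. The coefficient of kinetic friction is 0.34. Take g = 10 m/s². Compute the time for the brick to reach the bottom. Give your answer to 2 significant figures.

1.3 s

The weight component along the incline is mg sin 35° = 32.694 N and the normal force is N = mg cos 35° = 46.692 N.
Friction up the slope is f = μN = 0.34 × 46.692 = 15.875 N, so the net downslope force is 32.694 − 15.875 = 16.819 N and a = 16.819 / 5.7 = 2.9507 m/s².
Starting from rest, L = ½at², so t = √(2L/a) = √(2 × 2.5 / 2.9507) = 1.3017 s.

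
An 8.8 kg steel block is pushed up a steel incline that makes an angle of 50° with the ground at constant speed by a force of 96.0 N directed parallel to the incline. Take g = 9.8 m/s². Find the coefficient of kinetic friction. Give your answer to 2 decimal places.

0.54

At constant speed ΣF = 0 along the incline. The applied 96.0 N acts up the slope; the weight component mg sin 50° = 66.064 N and kinetic friction μN both act down the slope.
So 96.0 = 66.064 + μ × 55.434, giving μ = (96.0 − 66.064) / 55.434 = 0.5400.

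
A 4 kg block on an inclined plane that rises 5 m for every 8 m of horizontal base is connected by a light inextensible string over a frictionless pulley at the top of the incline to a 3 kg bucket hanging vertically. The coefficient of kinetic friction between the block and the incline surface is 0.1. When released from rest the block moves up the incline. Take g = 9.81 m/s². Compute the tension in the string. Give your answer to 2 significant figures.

27 N

For the block on the incline: the weight component along the slope is m₁g sin 32.01° = 4 × 9.81 × 0.5300 = 20.797 N and the normal force is N = m₁g cos 32.01° = 33.275 N.
Kinetic friction opposes the block's motion up the incline: f = μN = 0.1 × 33.275 = 3.328 N acting down the slope.
Newton's second law for the block (up-slope positive): T − 20.797 − 3.328 = 4 a. For the hanging bucket (downward positive): 3 × 9.81 − T = 3 a.
Adding the two equations eliminates T: 5.305 = 7 a, so a = 0.7579 m/s².
Then from the hanging bucket's equation, T = 3 × (9.81 − 0.7579) = 27.156 N.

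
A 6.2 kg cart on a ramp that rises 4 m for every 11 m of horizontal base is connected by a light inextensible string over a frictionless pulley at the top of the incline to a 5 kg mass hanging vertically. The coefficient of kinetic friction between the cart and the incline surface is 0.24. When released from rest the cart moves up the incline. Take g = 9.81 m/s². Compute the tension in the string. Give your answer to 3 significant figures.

For the cart on the incline: the weight component along the slope is m₁g sin 19.98° = 6.2 × 9.81 × 0.3417 = 20.783 N and the normal force is N = m₁g cos 19.98° = 57.160 N.
Kinetic friction opposes the cart's motion up the incline: f = μN = 0.24 × 57.160 = 13.718 N acting down the slope.
Newton's second law for the cart (up-slope positive): T − 20.783 − 13.718 = 6.2 a. For the hanging mass (downward positive): 5 × 9.81 − T = 5 a.
Adding the two equations eliminates T: 14.549 = 11.2 a, so a = 1.2990 m/s².
Then from the hanging mass's equation, T = 5 × (9.81 − 1.2990) = 42.555 N.

42.6 N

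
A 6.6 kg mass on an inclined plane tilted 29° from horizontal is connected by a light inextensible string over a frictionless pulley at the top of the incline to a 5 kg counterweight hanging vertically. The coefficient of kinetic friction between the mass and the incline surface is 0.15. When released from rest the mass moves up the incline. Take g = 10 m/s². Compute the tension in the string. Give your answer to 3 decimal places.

45.972 N

For the mass on the incline: the weight component along the slope is m₁g sin 29° = 6.6 × 10 × 0.4848 = 31.997 N and the normal force is N = m₁g cos 29° = 57.725 N.
Kinetic friction opposes the mass's motion up the incline: f = μN = 0.15 × 57.725 = 8.659 N acting down the slope.
Newton's second law for the mass (up-slope positive): T − 31.997 − 8.659 = 6.6 a. For the hanging counterweight (downward positive): 5 × 10 − T = 5 a.
Adding the two equations eliminates T: 9.344 = 11.6 a, so a = 0.8055 m/s².
Then from the hanging counterweight's equation, T = 5 × (10 − 0.8055) = 45.972 N.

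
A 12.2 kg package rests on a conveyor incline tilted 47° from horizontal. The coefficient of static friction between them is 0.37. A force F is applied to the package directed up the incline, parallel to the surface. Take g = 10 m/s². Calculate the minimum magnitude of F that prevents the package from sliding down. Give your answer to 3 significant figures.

58.4 N

The normal force is N = mg cos 47° = 83.204 N. With F at its minimum the package is on the verge of sliding down, so static friction is at its maximum μ_s N = 0.37 × 83.204 = 30.785 N and acts up the slope.
Equilibrium along the incline: F + μ_s N = mg sin 47°, so F = 89.225 − 30.785 = 58.440 N.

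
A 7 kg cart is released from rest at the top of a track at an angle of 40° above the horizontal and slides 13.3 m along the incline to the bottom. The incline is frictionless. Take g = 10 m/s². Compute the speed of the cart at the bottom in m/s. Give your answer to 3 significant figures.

The weight component along the incline is mg sin 40° = 44.995 N and the normal force is N = mg cos 40° = 53.623 N.
With no friction, a = g sin 40° = 6.4279 m/s².
Starting from rest over a distance of 13.3 m, v² = 2aL = 2 × 6.4279 × 13.3 = 170.9821, so v = 13.0760 m/s.

13.1 m/s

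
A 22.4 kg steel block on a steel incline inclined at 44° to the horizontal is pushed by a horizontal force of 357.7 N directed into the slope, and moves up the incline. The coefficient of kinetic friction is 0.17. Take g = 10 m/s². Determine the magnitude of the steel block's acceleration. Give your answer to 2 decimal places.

The horizontal push has components F cos 44° = 357.7 × 0.7193 = 257.294 N up the incline and F sin 44° = 357.7 × 0.6947 = 248.494 N pressing into the surface.
The normal force is therefore N = mg cos 44° + F sin 44° = 161.123 + 248.494 = 409.617 N, and kinetic friction down the slope is μN = 0.17 × 409.617 = 69.635 N.
Along the incline: F cos 44° − mg sin 44° − μN = ma, so 257.294 − 155.613 − 69.635 = 22.4 a, giving a = 1.4306 m/s².

1.43 m/s²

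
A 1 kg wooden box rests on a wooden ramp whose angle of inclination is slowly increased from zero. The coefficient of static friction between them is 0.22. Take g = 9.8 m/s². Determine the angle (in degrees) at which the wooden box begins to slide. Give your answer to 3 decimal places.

At the threshold of sliding, static friction is at its maximum μ_s N and exactly balances the weight component along the incline: mg sin θ = μ_s mg cos θ.
Hence tan θ = μ_s = 0.22, so θ = arctan(0.22) = 12.4074°.

12.407°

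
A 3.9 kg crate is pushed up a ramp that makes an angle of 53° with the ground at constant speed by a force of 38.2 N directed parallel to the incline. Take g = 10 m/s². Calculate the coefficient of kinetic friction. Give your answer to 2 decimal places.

0.30

At constant speed ΣF = 0 along the incline. The applied 38.2 N acts up the slope; the weight component mg sin 53° = 31.147 N and kinetic friction μN both act down the slope.
So 38.2 = 31.147 + μ × 23.471, giving μ = (38.2 − 31.147) / 23.471 = 0.3005.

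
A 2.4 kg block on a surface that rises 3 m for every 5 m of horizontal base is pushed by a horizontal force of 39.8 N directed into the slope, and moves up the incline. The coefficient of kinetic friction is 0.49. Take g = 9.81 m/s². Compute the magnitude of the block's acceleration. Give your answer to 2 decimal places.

The horizontal push has components F cos 30.96° = 39.8 × 0.8575 = 34.129 N up the incline and F sin 30.96° = 39.8 × 0.5145 = 20.477 N pressing into the surface.
The normal force is therefore N = mg cos 30.96° + F sin 30.96° = 20.189 + 20.477 = 40.666 N, and kinetic friction down the slope is μN = 0.49 × 40.666 = 19.926 N.
Along the incline: F cos 30.96° − mg sin 30.96° − μN = ma, so 34.129 − 12.113 − 19.926 = 2.4 a, giving a = 0.8708 m/s².

0.87 m/s²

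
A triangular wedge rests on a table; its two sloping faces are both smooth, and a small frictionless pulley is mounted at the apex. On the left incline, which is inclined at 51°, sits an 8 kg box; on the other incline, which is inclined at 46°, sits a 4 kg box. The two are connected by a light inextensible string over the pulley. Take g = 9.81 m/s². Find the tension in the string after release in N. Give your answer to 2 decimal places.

39.15 N

Resolve each weight along its own incline: the 8 kg mass has component 8 × 9.81 × sin 51° = 60.990 N down its slope, and the 4 kg mass has 4 × 9.81 × sin 46° = 28.227 N down its slope.
The 8 kg side's 60.990 N exceeds the other side's 28.227 N, so that mass slides down and the 4 kg mass slides up. Taking that direction as positive, Newton's second law for the whole system gives 60.990 − 28.227 = (8 + 4) a, so a = 32.763 / 12 = 2.7302 m/s².
For the 4 kg mass (up-slope positive): T − 28.227 = 4 × 2.7302, so T = 39.148 N.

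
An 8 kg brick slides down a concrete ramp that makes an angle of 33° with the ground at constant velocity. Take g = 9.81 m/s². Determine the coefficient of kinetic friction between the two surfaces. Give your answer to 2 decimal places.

At constant velocity the net force along the incline is zero: mg sin 33° = μ mg cos 33°.
So μ = tan 33° = 0.5446 / 0.8387 = 0.6493.

0.65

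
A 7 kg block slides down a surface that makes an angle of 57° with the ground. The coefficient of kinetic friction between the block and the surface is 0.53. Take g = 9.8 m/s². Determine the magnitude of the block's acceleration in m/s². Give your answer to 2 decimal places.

5.39 m/s²

Resolving the weight along the incline: the component pulling the block down the slope is mg sin 57° = 7 × 9.8 × 0.8387 = 57.535 N, and the normal force is N = mg cos 57° = 7 × 9.8 × 0.5446 = 37.360 N.
Kinetic friction acts up the slope with magnitude f = μN = 0.53 × 37.360 = 19.801 N.
Net force along the incline is 57.535 − 19.801 = 37.734 N, so a = 37.734 / 7 = 5.3906 m/s².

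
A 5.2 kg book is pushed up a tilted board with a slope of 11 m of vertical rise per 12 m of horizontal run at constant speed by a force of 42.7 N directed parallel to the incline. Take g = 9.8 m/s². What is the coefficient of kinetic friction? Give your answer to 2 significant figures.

At constant speed ΣF = 0 along the incline. The applied 42.7 N acts up the slope; the weight component mg sin 42.51° = 34.435 N and kinetic friction μN both act down the slope.
So 42.7 = 34.435 + μ × 37.565, giving μ = (42.7 − 34.435) / 37.565 = 0.2200.

0.22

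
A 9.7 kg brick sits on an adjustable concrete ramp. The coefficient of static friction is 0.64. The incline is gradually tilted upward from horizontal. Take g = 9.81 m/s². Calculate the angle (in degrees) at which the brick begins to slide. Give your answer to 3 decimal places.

At the threshold of sliding, static friction is at its maximum μ_s N and exactly balances the weight component along the incline: mg sin θ = μ_s mg cos θ.
Hence tan θ = μ_s = 0.64, so θ = arctan(0.64) = 32.6192°.

32.619°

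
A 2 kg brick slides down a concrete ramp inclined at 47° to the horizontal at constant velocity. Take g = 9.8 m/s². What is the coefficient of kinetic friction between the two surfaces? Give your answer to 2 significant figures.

At constant velocity the net force along the incline is zero: mg sin 47° = μ mg cos 47°.
So μ = tan 47° = 0.7314 / 0.6820 = 1.0724.

1.1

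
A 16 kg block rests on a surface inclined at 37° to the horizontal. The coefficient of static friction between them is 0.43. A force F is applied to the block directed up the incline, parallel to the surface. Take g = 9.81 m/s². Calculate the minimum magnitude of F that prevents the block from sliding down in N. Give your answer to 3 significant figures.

40.6 N

The normal force is N = mg cos 37° = 125.354 N. With F at its minimum the block is on the verge of sliding down, so static friction is at its maximum μ_s N = 0.43 × 125.354 = 53.902 N and acts up the slope.
Equilibrium along the incline: F + μ_s N = mg sin 37°, so F = 94.461 − 53.902 = 40.559 N.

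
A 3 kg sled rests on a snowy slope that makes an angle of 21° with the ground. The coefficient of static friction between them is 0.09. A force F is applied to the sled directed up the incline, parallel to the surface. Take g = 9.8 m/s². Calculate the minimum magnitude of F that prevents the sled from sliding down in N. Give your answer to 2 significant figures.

8.1 N

The normal force is N = mg cos 21° = 27.447 N. With F at its minimum the sled is on the verge of sliding down, so static friction is at its maximum μ_s N = 0.09 × 27.447 = 2.470 N and acts up the slope.
Equilibrium along the incline: F + μ_s N = mg sin 21°, so F = 10.536 − 2.470 = 8.066 N.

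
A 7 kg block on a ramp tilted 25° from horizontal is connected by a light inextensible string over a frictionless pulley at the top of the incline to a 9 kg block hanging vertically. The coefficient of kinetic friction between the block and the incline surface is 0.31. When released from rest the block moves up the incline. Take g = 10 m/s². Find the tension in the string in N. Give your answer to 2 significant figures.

67 N

For the block on the incline: the weight component along the slope is m₁g sin 25° = 7 × 10 × 0.4226 = 29.582 N and the normal force is N = m₁g cos 25° = 63.442 N.
Kinetic friction opposes the block's motion up the incline: f = μN = 0.31 × 63.442 = 19.667 N acting down the slope.
Newton's second law for the block (up-slope positive): T − 29.582 − 19.667 = 7 a. For the hanging block (downward positive): 9 × 10 − T = 9 a.
Adding the two equations eliminates T: 40.751 = 16 a, so a = 2.5469 m/s².
Then from the hanging block's equation, T = 9 × (10 − 2.5469) = 67.078 N.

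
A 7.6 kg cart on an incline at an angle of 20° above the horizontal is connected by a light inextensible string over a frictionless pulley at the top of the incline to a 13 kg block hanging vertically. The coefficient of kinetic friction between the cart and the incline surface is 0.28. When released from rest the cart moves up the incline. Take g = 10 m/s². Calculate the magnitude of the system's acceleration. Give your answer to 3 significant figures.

For the cart on the incline: the weight component along the slope is m₁g sin 20° = 7.6 × 10 × 0.3420 = 25.992 N and the normal force is N = m₁g cos 20° = 71.417 N.
Kinetic friction opposes the cart's motion up the incline: f = μN = 0.28 × 71.417 = 19.997 N acting down the slope.
Newton's second law for the cart (up-slope positive): T − 25.992 − 19.997 = 7.6 a. For the hanging block (downward positive): 13 × 10 − T = 13 a.
Adding the two equations eliminates T: 84.011 = 20.6 a, so a = 4.0782 m/s².

4.08 m/s²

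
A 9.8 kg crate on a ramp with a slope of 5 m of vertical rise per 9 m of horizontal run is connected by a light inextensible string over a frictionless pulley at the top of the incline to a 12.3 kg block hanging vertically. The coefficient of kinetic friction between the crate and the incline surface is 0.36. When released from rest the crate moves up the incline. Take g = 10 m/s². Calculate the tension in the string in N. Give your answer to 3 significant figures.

For the crate on the incline: the weight component along the slope is m₁g sin 29.05° = 9.8 × 10 × 0.4856 = 47.589 N and the normal force is N = m₁g cos 29.05° = 85.667 N.
Kinetic friction opposes the crate's motion up the incline: f = μN = 0.36 × 85.667 = 30.840 N acting down the slope.
Newton's second law for the crate (up-slope positive): T − 47.589 − 30.840 = 9.8 a. For the hanging block (downward positive): 12.3 × 10 − T = 12.3 a.
Adding the two equations eliminates T: 44.571 = 22.1 a, so a = 2.0168 m/s².
Then from the hanging block's equation, T = 12.3 × (10 − 2.0168) = 98.193 N.

98.2 N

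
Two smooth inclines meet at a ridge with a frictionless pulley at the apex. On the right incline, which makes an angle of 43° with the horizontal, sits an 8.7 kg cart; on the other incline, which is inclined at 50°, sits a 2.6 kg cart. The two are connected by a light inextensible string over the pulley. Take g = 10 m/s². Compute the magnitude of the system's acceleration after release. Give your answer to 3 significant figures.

3.49 m/s²

Resolve each weight along its own incline: the 8.7 kg mass has component 8.7 × 10 × sin 43° = 59.334 N down its slope, and the 2.6 kg mass has 2.6 × 10 × sin 50° = 19.917 N down its slope.
The 8.7 kg side's 59.334 N exceeds the other side's 19.917 N, so that mass slides down and the 2.6 kg mass slides up. Taking that direction as positive, Newton's second law for the whole system gives 59.334 − 19.917 = (8.7 + 2.6) a, so a = 39.417 / 11.3 = 3.4882 m/s².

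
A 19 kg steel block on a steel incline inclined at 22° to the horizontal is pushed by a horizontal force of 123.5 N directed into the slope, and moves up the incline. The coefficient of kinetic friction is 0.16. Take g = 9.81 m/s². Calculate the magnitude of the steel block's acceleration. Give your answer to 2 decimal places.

The horizontal push has components F cos 22° = 123.5 × 0.9272 = 114.509 N up the incline and F sin 22° = 123.5 × 0.3746 = 46.263 N pressing into the surface.
The normal force is therefore N = mg cos 22° + F sin 22° = 172.821 + 46.263 = 219.084 N, and kinetic friction down the slope is μN = 0.16 × 219.084 = 35.053 N.
Along the incline: F cos 22° − mg sin 22° − μN = ma, so 114.509 − 69.822 − 35.053 = 19 a, giving a = 0.5071 m/s².

0.51 m/s²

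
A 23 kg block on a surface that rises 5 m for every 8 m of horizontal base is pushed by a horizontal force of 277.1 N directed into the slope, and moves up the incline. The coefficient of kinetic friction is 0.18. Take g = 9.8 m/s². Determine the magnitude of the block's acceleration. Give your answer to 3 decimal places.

The horizontal push has components F cos 32.01° = 277.1 × 0.8480 = 234.981 N up the incline and F sin 32.01° = 277.1 × 0.5300 = 146.863 N pressing into the surface.
The normal force is therefore N = mg cos 32.01° + F sin 32.01° = 191.139 + 146.863 = 338.002 N, and kinetic friction down the slope is μN = 0.18 × 338.002 = 60.840 N.
Along the incline: F cos 32.01° − mg sin 32.01° − μN = ma, so 234.981 − 119.462 − 60.840 = 23 a, giving a = 2.3773 m/s².

2.377 m/s²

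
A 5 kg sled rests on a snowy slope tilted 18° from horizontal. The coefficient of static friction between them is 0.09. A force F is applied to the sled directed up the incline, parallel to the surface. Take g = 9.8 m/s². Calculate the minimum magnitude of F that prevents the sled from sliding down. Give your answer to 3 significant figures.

The normal force is N = mg cos 18° = 46.602 N. With F at its minimum the sled is on the verge of sliding down, so static friction is at its maximum μ_s N = 0.09 × 46.602 = 4.194 N and acts up the slope.
Equilibrium along the incline: F + μ_s N = mg sin 18°, so F = 15.142 − 4.194 = 10.948 N.

10.9 N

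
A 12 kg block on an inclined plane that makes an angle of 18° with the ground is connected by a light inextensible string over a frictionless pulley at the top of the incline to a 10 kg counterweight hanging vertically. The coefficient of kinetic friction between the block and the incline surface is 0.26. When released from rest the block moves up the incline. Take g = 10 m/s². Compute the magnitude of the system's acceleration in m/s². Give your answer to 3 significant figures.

1.51 m/s²

For the block on the incline: the weight component along the slope is m₁g sin 18° = 12 × 10 × 0.3090 = 37.080 N and the normal force is N = m₁g cos 18° = 114.127 N.
Kinetic friction opposes the block's motion up the incline: f = μN = 0.26 × 114.127 = 29.673 N acting down the slope.
Newton's second law for the block (up-slope positive): T − 37.080 − 29.673 = 12 a. For the hanging counterweight (downward positive): 10 × 10 − T = 10 a.
Adding the two equations eliminates T: 33.247 = 22 a, so a = 1.5112 m/s².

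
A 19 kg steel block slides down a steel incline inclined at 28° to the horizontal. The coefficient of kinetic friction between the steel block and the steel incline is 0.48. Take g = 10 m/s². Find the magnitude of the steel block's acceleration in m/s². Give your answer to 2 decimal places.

0.46 m/s²

Resolving the weight along the incline: the component pulling the steel block down the slope is mg sin 28° = 19 × 10 × 0.4695 = 89.205 N, and the normal force is N = mg cos 28° = 19 × 10 × 0.8829 = 167.751 N.
Kinetic friction acts up the slope with magnitude f = μN = 0.48 × 167.751 = 80.520 N.
Net force along the incline is 89.205 − 80.520 = 8.685 N, so a = 8.685 / 19 = 0.4571 m/s².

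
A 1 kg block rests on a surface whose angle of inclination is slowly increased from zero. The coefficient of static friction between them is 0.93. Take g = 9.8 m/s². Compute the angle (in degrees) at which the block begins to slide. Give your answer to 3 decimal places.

At the threshold of sliding, static friction is at its maximum μ_s N and exactly balances the weight component along the incline: mg sin θ = μ_s mg cos θ.
Hence tan θ = μ_s = 0.93, so θ = arctan(0.93) = 42.9228°.

42.923°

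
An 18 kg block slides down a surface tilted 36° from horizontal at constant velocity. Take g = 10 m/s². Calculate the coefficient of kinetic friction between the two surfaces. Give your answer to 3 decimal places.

0.727

At constant velocity the net force along the incline is zero: mg sin 36° = μ mg cos 36°.
So μ = tan 36° = 0.5878 / 0.8090 = 0.7266.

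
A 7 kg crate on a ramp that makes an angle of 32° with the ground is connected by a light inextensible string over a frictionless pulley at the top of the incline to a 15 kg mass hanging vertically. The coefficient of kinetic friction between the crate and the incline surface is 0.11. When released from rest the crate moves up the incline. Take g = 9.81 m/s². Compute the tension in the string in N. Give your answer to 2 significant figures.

76 N

For the crate on the incline: the weight component along the slope is m₁g sin 32° = 7 × 9.81 × 0.5299 = 36.388 N and the normal force is N = m₁g cos 32° = 58.235 N.
Kinetic friction opposes the crate's motion up the incline: f = μN = 0.11 × 58.235 = 6.406 N acting down the slope.
Newton's second law for the crate (up-slope positive): T − 36.388 − 6.406 = 7 a. For the hanging mass (downward positive): 15 × 9.81 − T = 15 a.
Adding the two equations eliminates T: 104.356 = 22 a, so a = 4.7435 m/s².
Then from the hanging mass's equation, T = 15 × (9.81 − 4.7435) = 75.998 N.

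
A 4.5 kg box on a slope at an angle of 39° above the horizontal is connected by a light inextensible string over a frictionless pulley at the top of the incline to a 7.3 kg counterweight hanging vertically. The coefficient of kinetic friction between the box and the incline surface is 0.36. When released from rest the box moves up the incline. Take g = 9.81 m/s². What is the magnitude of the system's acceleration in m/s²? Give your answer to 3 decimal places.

For the box on the incline: the weight component along the slope is m₁g sin 39° = 4.5 × 9.81 × 0.6293 = 27.780 N and the normal force is N = m₁g cos 39° = 34.307 N.
Kinetic friction opposes the box's motion up the incline: f = μN = 0.36 × 34.307 = 12.351 N acting down the slope.
Newton's second law for the box (up-slope positive): T − 27.780 − 12.351 = 4.5 a. For the hanging counterweight (downward positive): 7.3 × 9.81 − T = 7.3 a.
Adding the two equations eliminates T: 31.482 = 11.8 a, so a = 2.6680 m/s².

2.668 m/s²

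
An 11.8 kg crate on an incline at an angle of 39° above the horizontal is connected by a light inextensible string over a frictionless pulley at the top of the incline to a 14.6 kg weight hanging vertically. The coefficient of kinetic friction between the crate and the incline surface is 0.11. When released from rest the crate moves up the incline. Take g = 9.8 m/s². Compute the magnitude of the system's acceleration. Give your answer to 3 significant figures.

For the crate on the incline: the weight component along the slope is m₁g sin 39° = 11.8 × 9.8 × 0.6293 = 72.772 N and the normal force is N = m₁g cos 39° = 89.869 N.
Kinetic friction opposes the crate's motion up the incline: f = μN = 0.11 × 89.869 = 9.886 N acting down the slope.
Newton's second law for the crate (up-slope positive): T − 72.772 − 9.886 = 11.8 a. For the hanging weight (downward positive): 14.6 × 9.8 − T = 14.6 a.
Adding the two equations eliminates T: 60.422 = 26.4 a, so a = 2.2887 m/s².

2.29 m/s²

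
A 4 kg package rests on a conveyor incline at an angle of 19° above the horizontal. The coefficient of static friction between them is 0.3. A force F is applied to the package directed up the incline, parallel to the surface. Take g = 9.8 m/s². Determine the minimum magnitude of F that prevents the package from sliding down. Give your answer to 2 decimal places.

The normal force is N = mg cos 19° = 37.064 N. With F at its minimum the package is on the verge of sliding down, so static friction is at its maximum μ_s N = 0.3 × 37.064 = 11.119 N and acts up the slope.
Equilibrium along the incline: F + μ_s N = mg sin 19°, so F = 12.762 − 11.119 = 1.643 N.

1.64 N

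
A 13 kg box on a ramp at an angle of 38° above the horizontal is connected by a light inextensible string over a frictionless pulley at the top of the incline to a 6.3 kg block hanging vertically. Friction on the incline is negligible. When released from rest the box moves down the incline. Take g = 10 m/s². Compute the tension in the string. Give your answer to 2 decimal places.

68.56 N

For the box on the incline: the weight component along the slope is m₁g sin 38° = 13 × 10 × 0.6157 = 80.041 N and the normal force is N = m₁g cos 38° = 102.441 N.
Newton's second law for the box (down-slope positive): 80.041 − T = 13 a. For the hanging block (upward positive): T − 6.3 × 10 = 6.3 a.
Adding the two equations eliminates T: 17.041 = 19.3 a, so a = 0.8830 m/s².
Then from the hanging block's equation, T = 6.3 × (10 + 0.8830) = 68.563 N.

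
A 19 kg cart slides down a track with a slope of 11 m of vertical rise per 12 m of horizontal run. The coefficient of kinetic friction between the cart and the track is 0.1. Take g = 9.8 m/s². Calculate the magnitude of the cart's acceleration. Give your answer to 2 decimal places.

5.90 m/s²

Resolving the weight along the incline: the component pulling the cart down the slope is mg sin 42.51° = 19 × 9.8 × 0.6757 = 125.815 N, and the normal force is N = mg cos 42.51° = 19 × 9.8 × 0.7372 = 137.267 N.
Kinetic friction acts up the slope with magnitude f = μN = 0.1 × 137.267 = 13.727 N.
Net force along the incline is 125.815 − 13.727 = 112.088 N, so a = 112.088 / 19 = 5.8994 m/s².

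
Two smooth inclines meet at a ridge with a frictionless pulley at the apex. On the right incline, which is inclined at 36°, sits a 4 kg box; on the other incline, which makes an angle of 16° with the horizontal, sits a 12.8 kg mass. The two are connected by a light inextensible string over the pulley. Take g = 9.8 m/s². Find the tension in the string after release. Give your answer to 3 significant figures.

25.8 N

Resolve each weight along its own incline: the 4 kg mass has component 4 × 9.8 × sin 36° = 23.041 N down its slope, and the 12.8 kg mass has 12.8 × 9.8 × sin 16° = 34.576 N down its slope.
The 12.8 kg side's 34.576 N exceeds the other side's 23.041 N, so that mass slides down and the 4 kg mass slides up. Taking that direction as positive, Newton's second law for the whole system gives 34.576 − 23.041 = (4 + 12.8) a, so a = 11.535 / 16.8 = 0.6866 m/s².
For the 4 kg mass (up-slope positive): T − 23.041 = 4 × 0.6866, so T = 25.787 N.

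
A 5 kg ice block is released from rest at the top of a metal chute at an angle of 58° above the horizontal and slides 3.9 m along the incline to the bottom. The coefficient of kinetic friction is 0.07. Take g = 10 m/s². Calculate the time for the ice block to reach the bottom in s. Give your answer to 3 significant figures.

0.981 s

The weight component along the incline is mg sin 58° = 42.402 N and the normal force is N = mg cos 58° = 26.496 N.
Friction up the slope is f = μN = 0.07 × 26.496 = 1.855 N, so the net downslope force is 42.402 − 1.855 = 40.547 N and a = 40.547 / 5 = 8.1094 m/s².
Starting from rest, L = ½at², so t = √(2L/a) = √(2 × 3.9 / 8.1094) = 0.9807 s.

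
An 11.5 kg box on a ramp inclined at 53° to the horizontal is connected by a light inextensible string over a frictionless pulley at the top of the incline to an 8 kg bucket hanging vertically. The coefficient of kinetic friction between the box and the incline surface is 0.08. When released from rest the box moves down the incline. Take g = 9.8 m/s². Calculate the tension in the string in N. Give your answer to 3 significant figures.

For the box on the incline: the weight component along the slope is m₁g sin 53° = 11.5 × 9.8 × 0.7986 = 90.002 N and the normal force is N = m₁g cos 53° = 67.825 N.
Kinetic friction opposes the box's motion down the incline: f = μN = 0.08 × 67.825 = 5.426 N acting up the slope.
Newton's second law for the box (down-slope positive): 90.002 − 5.426 − T = 11.5 a. For the hanging bucket (upward positive): T − 8 × 9.8 = 8 a.
Adding the two equations eliminates T: 6.176 = 19.5 a, so a = 0.3167 m/s².
Then from the hanging bucket's equation, T = 8 × (9.8 + 0.3167) = 80.934 N.

80.9 N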